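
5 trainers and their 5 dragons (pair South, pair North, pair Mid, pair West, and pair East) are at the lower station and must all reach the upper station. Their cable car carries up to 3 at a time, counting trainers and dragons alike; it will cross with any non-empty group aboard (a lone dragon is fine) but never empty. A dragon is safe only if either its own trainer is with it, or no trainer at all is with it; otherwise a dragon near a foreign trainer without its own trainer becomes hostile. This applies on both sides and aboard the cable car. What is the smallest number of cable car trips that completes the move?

Counting alone: each trip to the upper station takes at most 3 across and each return brings at least 1 back, so after t trips out (and t−1 returns) at most 3t − (t−1) of the 10 are across; that first reaches 10 at t = 5, so at least 9 crossings are needed.
The safety rule pushes this higher. Following every safe sequence of crossings, the most of the 10 that can be at the upper station as the cable car arrives there on crossing 9 is 9 — never all 10.
So no plan with fewer than 11 crossings exists, and this one achieves 11:
1. dragon South and trainer South cross → the upper station.
2. trainer South crosses ← the lower station.
3. dragon Mid, dragon North, and dragon West cross → the upper station.
4. dragon South crosses ← the lower station.
5. trainer Mid, trainer North, and trainer West cross → the upper station.
6. dragon North and trainer North cross ← the lower station.
7. trainer East, trainer North, and trainer South cross → the upper station.
8. dragon Mid crosses ← the lower station.
9. dragon North and dragon South cross → the upper station.
10. dragon South crosses ← the lower station.
11. dragon East, dragon Mid, and dragon South cross → the upper station.

11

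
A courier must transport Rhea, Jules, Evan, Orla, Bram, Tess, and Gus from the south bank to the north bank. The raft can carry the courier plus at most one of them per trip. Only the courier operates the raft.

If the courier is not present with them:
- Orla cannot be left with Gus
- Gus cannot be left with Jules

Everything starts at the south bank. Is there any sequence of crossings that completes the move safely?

1. Courier goes to the north bank with Gus.
2. Courier goes back to the south bank alone.
3. Courier goes to the north bank with Rhea.
4. Courier goes back to the south bank alone.
5. Courier goes to the north bank with Jules.
6. Courier goes back to the south bank with Gus.
7. Courier goes to the north bank with Orla.
8. Courier goes back to the south bank alone.
9. Courier goes to the north bank with Evan.
10. Courier goes back to the south bank alone.
11. Courier goes to the north bank with Bram.
12. Courier goes back to the south bank alone.
13. Courier goes to the north bank with Tess.
14. Courier goes back to the south bank alone.
15. Courier goes to the north bank with Gus.

Yes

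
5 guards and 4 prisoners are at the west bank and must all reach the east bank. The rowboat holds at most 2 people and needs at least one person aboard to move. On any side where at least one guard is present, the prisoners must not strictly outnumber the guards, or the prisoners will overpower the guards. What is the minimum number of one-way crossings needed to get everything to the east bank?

15

Counting alone: each trip to the east bank takes at most 2 across and each return brings at least 1 back, so after t trips out (and t−1 returns) at most 2t − (t−1) of the 9 are across; that first reaches 9 at t = 8, so at least 15 crossings are needed.
The plan below uses exactly 15 crossings, so it is optimal:
1. 2 prisoners → the east bank.  (the west bank: 5G 2P; the east bank: 0G 2P)
2. 1 prisoner ← the west bank.  (the west bank: 5G 3P; the east bank: 0G 1P)
3. 2 prisoners → the east bank.  (the west bank: 5G 1P; the east bank: 0G 3P)
4. 1 prisoner ← the west bank.  (the west bank: 5G 2P; the east bank: 0G 2P)
5. 2 guards → the east bank.  (the west bank: 3G 2P; the east bank: 2G 2P)
6. 1 prisoner ← the west bank.  (the west bank: 3G 3P; the east bank: 2G 1P)
7. 1 guard and 1 prisoner → the east bank.  (the west bank: 2G 2P; the east bank: 3G 2P)
8. 1 guard ← the west bank.  (the west bank: 3G 2P; the east bank: 2G 2P)
9. 1 guard and 1 prisoner → the east bank.  (the west bank: 2G 1P; the east bank: 3G 3P)
10. 1 prisoner ← the west bank.  (the west bank: 2G 2P; the east bank: 3G 2P)
11. 1 guard and 1 prisoner → the east bank.  (the west bank: 1G 1P; the east bank: 4G 3P)
12. 1 guard ← the west bank.  (the west bank: 2G 1P; the east bank: 3G 3P)
13. 1 guard and 1 prisoner → the east bank.  (the west bank: 1G 0P; the east bank: 4G 4P)
14. 1 prisoner ← the west bank.  (the west bank: 1G 1P; the east bank: 4G 3P)
15. 1 guard and 1 prisoner → the east bank.  (the west bank: 0G 0P; the east bank: 5G 4P)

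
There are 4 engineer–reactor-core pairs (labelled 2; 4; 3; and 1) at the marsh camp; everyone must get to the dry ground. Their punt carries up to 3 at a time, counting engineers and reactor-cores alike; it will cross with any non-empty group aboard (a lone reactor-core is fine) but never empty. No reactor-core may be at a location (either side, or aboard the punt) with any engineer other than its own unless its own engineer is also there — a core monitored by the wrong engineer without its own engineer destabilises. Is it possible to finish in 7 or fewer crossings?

Counting alone: each trip to the dry ground takes at most 3 across and each return brings at least 1 back, so after t trips out (and t−1 returns) at most 3t − (t−1) of the 8 are across; that first reaches 8 at t = 4, so at least 7 crossings are needed.
The safety rule pushes this higher. Following every safe sequence of crossings, the most of the 8 that can be at the dry ground as the punt arrives there on crossing 7 is 7 — never all 8.
So the move cannot be finished within 7 crossings. (The shortest complete plan takes 9:)
1. engineer 2 and reactor-core 2 cross → the dry ground.
2. engineer 2 crosses ← the marsh camp.
3. engineer 2, engineer 4, and reactor-core 4 cross → the dry ground.
4. engineer 2 and reactor-core 2 cross ← the marsh camp.
5. engineer 1, engineer 2, and engineer 3 cross → the dry ground.
6. reactor-core 4 crosses ← the marsh camp.
7. reactor-core 2 and reactor-core 4 cross → the dry ground.
8. reactor-core 2 crosses ← the marsh camp.
9. reactor-core 1, reactor-core 2, and reactor-core 3 cross → the dry ground.

No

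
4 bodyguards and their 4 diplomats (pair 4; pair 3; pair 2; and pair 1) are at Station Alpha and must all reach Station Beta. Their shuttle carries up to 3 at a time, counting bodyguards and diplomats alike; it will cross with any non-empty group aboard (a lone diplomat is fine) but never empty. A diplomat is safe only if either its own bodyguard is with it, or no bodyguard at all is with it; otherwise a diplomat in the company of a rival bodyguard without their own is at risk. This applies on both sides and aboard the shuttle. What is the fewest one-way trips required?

Counting alone: each trip to Station Beta takes at most 3 across and each return brings at least 1 back, so after t trips out (and t−1 returns) at most 3t − (t−1) of the 8 are across; that first reaches 8 at t = 4, so at least 7 crossings are needed.
The safety rule pushes this higher. Following every safe sequence of crossings, the most of the 8 that can be at Station Beta as the shuttle arrives there on crossing 7 is 7 — never all 8.
So no plan with fewer than 9 crossings exists, and this one achieves 9:
1. bodyguard 4 and diplomat 4 cross → Station Beta.
2. bodyguard 4 crosses ← Station Alpha.
3. bodyguard 3, bodyguard 4, and diplomat 3 cross → Station Beta.
4. bodyguard 4 and diplomat 4 cross ← Station Alpha.
5. bodyguard 1, bodyguard 2, and bodyguard 4 cross → Station Beta.
6. diplomat 3 crosses ← Station Alpha.
7. diplomat 3 and diplomat 4 cross → Station Beta.
8. diplomat 4 crosses ← Station Alpha.
9. diplomat 1, diplomat 2, and diplomat 4 cross → Station Beta.

9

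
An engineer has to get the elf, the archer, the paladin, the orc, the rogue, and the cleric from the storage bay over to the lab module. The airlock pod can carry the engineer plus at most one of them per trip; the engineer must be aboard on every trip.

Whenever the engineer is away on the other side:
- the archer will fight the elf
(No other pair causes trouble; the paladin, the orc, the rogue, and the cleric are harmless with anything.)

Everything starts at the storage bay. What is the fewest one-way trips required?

Counting alone: the engineer can take at most 1 across per trip to the lab module, so moving all 6 needs at least 6 loaded trips out, with a return between consecutive ones — at least 11 crossings.
The plan below uses exactly 11 crossings, so it is optimal:
1. Engineer goes to the lab module with the elf.
2. Engineer goes back to the storage bay alone.
3. Engineer goes to the lab module with the paladin.
4. Engineer goes back to the storage bay alone.
5. Engineer goes to the lab module with the orc.
6. Engineer goes back to the storage bay alone.
7. Engineer goes to the lab module with the rogue.
8. Engineer goes back to the storage bay alone.
9. Engineer goes to the lab module with the cleric.
10. Engineer goes back to the storage bay alone.
11. Engineer goes to the lab module with the archer.

11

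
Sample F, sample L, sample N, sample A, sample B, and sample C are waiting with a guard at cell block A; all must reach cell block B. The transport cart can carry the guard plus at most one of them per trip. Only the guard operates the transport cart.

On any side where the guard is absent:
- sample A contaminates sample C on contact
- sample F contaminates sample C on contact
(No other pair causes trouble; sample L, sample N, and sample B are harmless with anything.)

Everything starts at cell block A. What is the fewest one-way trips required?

13

Counting alone: the guard can take at most 1 across per trip to cell block B, so moving all 6 needs at least 6 loaded trips out, with a return between consecutive ones — at least 11 crossings.
The safety rule pushes this higher. Following every safe sequence of crossings, the most of the 6 that can be at cell block B as the transport cart arrives there on crossing 11 is 5 — never all 6.
So no plan with fewer than 13 crossings exists, and this one achieves 13:
1. Guard goes to cell block B with sample C.
2. Guard goes back to cell block A alone.
3. Guard goes to cell block B with sample F.
4. Guard goes back to cell block A with sample C.
5. Guard goes to cell block B with sample A.
6. Guard goes back to cell block A alone.
7. Guard goes to cell block B with sample L.
8. Guard goes back to cell block A alone.
9. Guard goes to cell block B with sample N.
10. Guard goes back to cell block A alone.
11. Guard goes to cell block B with sample B.
12. Guard goes back to cell block A alone.
13. Guard goes to cell block B with sample C.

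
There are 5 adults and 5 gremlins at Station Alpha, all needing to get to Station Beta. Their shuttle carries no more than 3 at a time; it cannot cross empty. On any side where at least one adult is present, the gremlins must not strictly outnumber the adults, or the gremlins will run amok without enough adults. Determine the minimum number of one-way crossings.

11

Counting alone: each trip to Station Beta takes at most 3 across and each return brings at least 1 back, so after t trips out (and t−1 returns) at most 3t − (t−1) of the 10 are across; that first reaches 10 at t = 5, so at least 9 crossings are needed.
The safety rule pushes this higher. Following every safe sequence of crossings, the most of the 10 that can be at Station Beta as the shuttle arrives there on crossing 9 is 9 — never all 10.
So no plan with fewer than 11 crossings exists, and this one achieves 11:
1. 2 gremlins → Station Beta.  (Station Alpha: 5A 3G; Station Beta: 0A 2G)
2. 1 gremlin ← Station Alpha.  (Station Alpha: 5A 4G; Station Beta: 0A 1G)
3. 3 gremlins → Station Beta.  (Station Alpha: 5A 1G; Station Beta: 0A 4G)
4. 1 gremlin ← Station Alpha.  (Station Alpha: 5A 2G; Station Beta: 0A 3G)
5. 3 adults → Station Beta.  (Station Alpha: 2A 2G; Station Beta: 3A 3G)
6. 1 adult and 1 gremlin ← Station Alpha.  (Station Alpha: 3A 3G; Station Beta: 2A 2G)
7. 3 adults → Station Beta.  (Station Alpha: 0A 3G; Station Beta: 5A 2G)
8. 1 gremlin ← Station Alpha.  (Station Alpha: 0A 4G; Station Beta: 5A 1G)
9. 2 gremlins → Station Beta.  (Station Alpha: 0A 2G; Station Beta: 5A 3G)
10. 1 gremlin ← Station Alpha.  (Station Alpha: 0A 3G; Station Beta: 5A 2G)
11. 3 gremlins → Station Beta.  (Station Alpha: 0A 0G; Station Beta: 5A 5G)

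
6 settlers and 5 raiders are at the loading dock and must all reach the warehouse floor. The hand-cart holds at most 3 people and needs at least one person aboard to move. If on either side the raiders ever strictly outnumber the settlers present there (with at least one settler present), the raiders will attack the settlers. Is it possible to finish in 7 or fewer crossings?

Counting alone: each trip to the warehouse floor takes at most 3 across and each return brings at least 1 back, so after t trips out (and t−1 returns) at most 3t − (t−1) of the 11 are across; that first reaches 11 at t = 5, so at least 9 crossings are needed.
Since 7 < 9, 7 crossings cannot be enough. (The shortest complete plan in fact takes 9:)
1. 3 raiders → the warehouse floor.  (the loading dock: 6S 2R; the warehouse floor: 0S 3R)
2. 1 raider ← the loading dock.  (the loading dock: 6S 3R; the warehouse floor: 0S 2R)
3. 3 settlers → the warehouse floor.  (the loading dock: 3S 3R; the warehouse floor: 3S 2R)
4. 1 settler ← the loading dock.  (the loading dock: 4S 3R; the warehouse floor: 2S 2R)
5. 2 settlers and 1 raider → the warehouse floor.  (the loading dock: 2S 2R; the warehouse floor: 4S 3R)
6. 1 settler ← the loading dock.  (the loading dock: 3S 2R; the warehouse floor: 3S 3R)
7. 2 settlers and 1 raider → the warehouse floor.  (the loading dock: 1S 1R; the warehouse floor: 5S 4R)
8. 1 settler ← the loading dock.  (the loading dock: 2S 1R; the warehouse floor: 4S 4R)
9. 2 settlers and 1 raider → the warehouse floor.  (the loading dock: 0S 0R; the warehouse floor: 6S 5R)

No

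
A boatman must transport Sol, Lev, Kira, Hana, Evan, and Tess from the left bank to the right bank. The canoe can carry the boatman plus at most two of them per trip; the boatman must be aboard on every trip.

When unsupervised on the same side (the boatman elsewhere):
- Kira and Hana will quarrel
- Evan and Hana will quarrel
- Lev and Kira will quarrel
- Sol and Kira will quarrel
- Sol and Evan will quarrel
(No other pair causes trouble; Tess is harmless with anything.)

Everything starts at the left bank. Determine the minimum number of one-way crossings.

Counting alone: the boatman can take at most 2 across per trip to the right bank, so moving all 6 needs at least 3 loaded trips out, with a return between consecutive ones — at least 5 crossings.
The safety rule pushes this higher. Following every safe sequence of crossings, the most of the 6 that can be at the right bank as the canoe arrives there on crossing 5 is 5 — never all 6.
So no plan with fewer than 7 crossings exists, and this one achieves 7:
1. Boatman goes to the right bank with Evan and Kira.  [the left bank: Hana, Lev, Sol, Tess | the right bank: Evan, Kira]
2. Boatman goes back to the left bank alone.  [the left bank: Hana, Lev, Sol, Tess | the right bank: Evan, Kira]
3. Boatman goes to the right bank with Lev and Sol.  [the left bank: Hana, Tess | the right bank: Evan, Kira, Lev, Sol]
4. Boatman goes back to the left bank with Evan and Kira.  [the left bank: Evan, Hana, Kira, Tess | the right bank: Lev, Sol]
5. Boatman goes to the right bank with Hana and Tess.  [the left bank: Evan, Kira | the right bank: Hana, Lev, Sol, Tess]
6. Boatman goes back to the left bank alone.  [the left bank: Evan, Kira | the right bank: Hana, Lev, Sol, Tess]
7. Boatman goes to the right bank with Evan and Kira.  [the left bank: — | the right bank: Evan, Hana, Kira, Lev, Sol, Tess]

7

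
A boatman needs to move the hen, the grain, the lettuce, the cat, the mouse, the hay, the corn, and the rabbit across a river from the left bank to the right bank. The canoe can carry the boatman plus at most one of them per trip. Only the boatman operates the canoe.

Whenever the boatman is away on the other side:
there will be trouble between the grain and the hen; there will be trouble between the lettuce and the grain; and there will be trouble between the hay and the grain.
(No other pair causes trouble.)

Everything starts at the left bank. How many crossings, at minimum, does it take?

impossible

Following every safe sequence of crossings from the start, the most of the 8 that can be at the right bank as the canoe arrives there on crossings 1, 3, 5, 7, 9, 11 is 1, 2, 3, 4, 5, 6 respectively; the best ever achieved is 6 of 8.
From crossing 13 on, no configuration arises that was not already reachable earlier: only 144 distinct safe configurations (who is on which side, and where the canoe is) can ever be reached, none of them has everyone across, and every continuation just revisits them. So no valid plan exists.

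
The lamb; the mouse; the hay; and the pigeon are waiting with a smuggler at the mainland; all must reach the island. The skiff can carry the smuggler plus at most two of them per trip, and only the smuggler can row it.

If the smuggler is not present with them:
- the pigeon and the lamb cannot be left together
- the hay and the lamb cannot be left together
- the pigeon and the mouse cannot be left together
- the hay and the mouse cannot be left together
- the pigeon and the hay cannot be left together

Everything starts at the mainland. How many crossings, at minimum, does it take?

Counting alone: the smuggler can take at most 2 across per trip to the island, so moving all 4 needs at least 2 loaded trips out, with a return between consecutive ones — at least 3 crossings.
The safety rule pushes this higher. Following every safe sequence of crossings, the most of the 4 that can be at the island as the skiff arrives there on crossing 3 is 3 — never all 4.
So no plan with fewer than 5 crossings exists, and this one achieves 5:
1. Smuggler goes to the island with the hay and the pigeon.  [the mainland: the lamb, the mouse | the island: the hay, the pigeon]
2. Smuggler goes back to the mainland with the hay.  [the mainland: the hay, the lamb, the mouse | the island: the pigeon]
3. Smuggler goes to the island with the lamb and the mouse.  [the mainland: the hay | the island: the lamb, the mouse, the pigeon]
4. Smuggler goes back to the mainland with the pigeon.  [the mainland: the hay, the pigeon | the island: the lamb, the mouse]
5. Smuggler goes to the island with the hay and the pigeon.  [the mainland: — | the island: the hay, the lamb, the mouse, the pigeon]

5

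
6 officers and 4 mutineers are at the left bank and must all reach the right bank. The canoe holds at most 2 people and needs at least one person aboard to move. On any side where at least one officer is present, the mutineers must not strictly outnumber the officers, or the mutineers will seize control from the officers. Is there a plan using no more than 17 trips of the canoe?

Yes — this plan uses 17 crossings (≤ 17):
1. 2 mutineers → the right bank.  (the left bank: 6O 2M; the right bank: 0O 2M)
2. 1 mutineer ← the left bank.  (the left bank: 6O 3M; the right bank: 0O 1M)
3. 2 mutineers → the right bank.  (the left bank: 6O 1M; the right bank: 0O 3M)
4. 1 mutineer ← the left bank.  (the left bank: 6O 2M; the right bank: 0O 2M)
5. 2 officers → the right bank.  (the left bank: 4O 2M; the right bank: 2O 2M)
6. 1 mutineer ← the left bank.  (the left bank: 4O 3M; the right bank: 2O 1M)
7. 1 officer and 1 mutineer → the right bank.  (the left bank: 3O 2M; the right bank: 3O 2M)
8. 1 mutineer ← the left bank.  (the left bank: 3O 3M; the right bank: 3O 1M)
9. 2 mutineers → the right bank.  (the left bank: 3O 1M; the right bank: 3O 3M)
10. 1 mutineer ← the left bank.  (the left bank: 3O 2M; the right bank: 3O 2M)
11. 1 officer and 1 mutineer → the right bank.  (the left bank: 2O 1M; the right bank: 4O 3M)
12. 1 mutineer ← the left bank.  (the left bank: 2O 2M; the right bank: 4O 2M)
13. 2 mutineers → the right bank.  (the left bank: 2O 0M; the right bank: 4O 4M)
14. 1 mutineer ← the left bank.  (the left bank: 2O 1M; the right bank: 4O 3M)
15. 1 officer and 1 mutineer → the right bank.  (the left bank: 1O 0M; the right bank: 5O 4M)
16. 1 mutineer ← the left bank.  (the left bank: 1O 1M; the right bank: 5O 3M)
17. 1 officer and 1 mutineer → the right bank.  (the left bank: 0O 0M; the right bank: 6O 4M)

Yes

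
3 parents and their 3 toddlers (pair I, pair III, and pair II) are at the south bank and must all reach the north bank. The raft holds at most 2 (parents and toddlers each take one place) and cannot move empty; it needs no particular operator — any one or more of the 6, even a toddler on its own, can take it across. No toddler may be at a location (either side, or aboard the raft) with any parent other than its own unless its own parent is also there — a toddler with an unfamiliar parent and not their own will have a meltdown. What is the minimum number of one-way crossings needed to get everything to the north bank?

Counting alone: each trip to the north bank takes at most 2 across and each return brings at least 1 back, so after t trips out (and t−1 returns) at most 2t − (t−1) of the 6 are across; that first reaches 6 at t = 5, so at least 9 crossings are needed.
The safety rule pushes this higher. Following every safe sequence of crossings, the most of the 6 that can be at the north bank as the raft arrives there on crossing 9 is 5 — never all 6.
So no plan with fewer than 11 crossings exists, and this one achieves 11:
1. parent I and toddler I cross → the north bank.
2. parent I crosses ← the south bank.
3. toddler II and toddler III cross → the north bank.
4. toddler I crosses ← the south bank.
5. parent II and parent III cross → the north bank.
6. parent III and toddler III cross ← the south bank.
7. parent I and parent III cross → the north bank.
8. toddler II crosses ← the south bank.
9. toddler I and toddler III cross → the north bank.
10. parent II crosses ← the south bank.
11. parent II and toddler II cross → the north bank.

11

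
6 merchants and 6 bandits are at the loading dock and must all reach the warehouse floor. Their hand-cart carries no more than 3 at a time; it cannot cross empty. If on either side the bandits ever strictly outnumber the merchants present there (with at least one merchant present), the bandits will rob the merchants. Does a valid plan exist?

Following every safe sequence of crossings from the start, the most of the 12 that can be at the warehouse floor as the hand-cart arrives there on crossings 1, 3, 5 is 3, 5, 6 respectively; the best ever achieved is 6 of 12.
From crossing 7 on, no configuration arises that was not already reachable earlier: only 17 distinct safe configurations (who is on which side, and where the hand-cart is) can ever be reached, none of them has everyone across, and every continuation just revisits them. They are: 0 merchants + 0 bandits across (hand-cart back at the start); 0 merchants + 1 bandit across (hand-cart there); 0 merchants + 1 bandit across (hand-cart back at the start); 0 merchants + 2 bandits across (hand-cart there); 0 merchants + 2 bandits across (hand-cart back at the start); 0 merchants + 3 bandits across (hand-cart there); 0 merchants + 3 bandits across (hand-cart back at the start); 0 merchants + 4 bandits across (hand-cart there); 0 merchants + 4 bandits across (hand-cart back at the start); 0 merchants + 5 bandits across (hand-cart there); 0 merchants + 5 bandits across (hand-cart back at the start); 0 merchants + 6 bandits across (hand-cart there); 1 merchant + 1 bandit across (hand-cart there); 1 merchant + 1 bandit across (hand-cart back at the start); 2 merchants + 2 bandits across (hand-cart there); 2 merchants + 2 bandits across (hand-cart back at the start); 3 merchants + 3 bandits across (hand-cart there). So no valid plan exists.

No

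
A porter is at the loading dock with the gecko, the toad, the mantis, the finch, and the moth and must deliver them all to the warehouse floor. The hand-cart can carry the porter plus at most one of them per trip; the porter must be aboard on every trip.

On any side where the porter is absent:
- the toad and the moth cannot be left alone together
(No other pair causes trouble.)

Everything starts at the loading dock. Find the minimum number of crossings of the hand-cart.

Counting alone: the porter can take at most 1 across per trip to the warehouse floor, so moving all 5 needs at least 5 loaded trips out, with a return between consecutive ones — at least 9 crossings.
The plan below uses exactly 9 crossings, so it is optimal:
1. Porter goes to the warehouse floor with the toad.  [the loading dock: the finch, the gecko, the mantis, the moth | the warehouse floor: the toad]
2. Porter goes back to the loading dock alone.  [the loading dock: the finch, the gecko, the mantis, the moth | the warehouse floor: the toad]
3. Porter goes to the warehouse floor with the gecko.  [the loading dock: the finch, the mantis, the moth | the warehouse floor: the gecko, the toad]
4. Porter goes back to the loading dock alone.  [the loading dock: the finch, the mantis, the moth | the warehouse floor: the gecko, the toad]
5. Porter goes to the warehouse floor with the mantis.  [the loading dock: the finch, the moth | the warehouse floor: the gecko, the mantis, the toad]
6. Porter goes back to the loading dock alone.  [the loading dock: the finch, the moth | the warehouse floor: the gecko, the mantis, the toad]
7. Porter goes to the warehouse floor with the finch.  [the loading dock: the moth | the warehouse floor: the finch, the gecko, the mantis, the toad]
8. Porter goes back to the loading dock alone.  [the loading dock: the moth | the warehouse floor: the finch, the gecko, the mantis, the toad]
9. Porter goes to the warehouse floor with the moth.  [the loading dock: — | the warehouse floor: the finch, the gecko, the mantis, the moth, the toad]

9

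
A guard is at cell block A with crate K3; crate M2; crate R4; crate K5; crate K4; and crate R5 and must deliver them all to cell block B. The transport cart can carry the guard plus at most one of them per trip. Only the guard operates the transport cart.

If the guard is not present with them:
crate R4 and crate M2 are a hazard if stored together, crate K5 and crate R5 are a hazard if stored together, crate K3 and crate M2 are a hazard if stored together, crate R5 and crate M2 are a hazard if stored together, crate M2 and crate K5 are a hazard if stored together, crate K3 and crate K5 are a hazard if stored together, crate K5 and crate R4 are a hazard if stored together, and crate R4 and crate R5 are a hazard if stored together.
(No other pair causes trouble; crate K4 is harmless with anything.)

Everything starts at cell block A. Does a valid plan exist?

Whatever the first load, the items left behind include a forbidden pair without the guard. No opening move is safe, so no plan exists.

No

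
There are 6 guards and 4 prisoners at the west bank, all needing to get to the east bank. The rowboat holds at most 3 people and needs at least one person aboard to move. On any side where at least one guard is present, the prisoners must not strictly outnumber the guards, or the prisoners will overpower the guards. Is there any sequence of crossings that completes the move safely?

1. 2 prisoners → the east bank.  (the west bank: 6G 2P; the east bank: 0G 2P)
2. 1 prisoner ← the west bank.  (the west bank: 6G 3P; the east bank: 0G 1P)
3. 3 prisoners → the east bank.  (the west bank: 6G 0P; the east bank: 0G 4P)
4. 1 prisoner ← the west bank.  (the west bank: 6G 1P; the east bank: 0G 3P)
5. 3 guards → the east bank.  (the west bank: 3G 1P; the east bank: 3G 3P)
6. 1 prisoner ← the west bank.  (the west bank: 3G 2P; the east bank: 3G 2P)
7. 1 guard and 2 prisoners → the east bank.  (the west bank: 2G 0P; the east bank: 4G 4P)
8. 1 prisoner ← the west bank.  (the west bank: 2G 1P; the east bank: 4G 3P)
9. 2 guards and 1 prisoner → the east bank.  (the west bank: 0G 0P; the east bank: 6G 4P)

Yes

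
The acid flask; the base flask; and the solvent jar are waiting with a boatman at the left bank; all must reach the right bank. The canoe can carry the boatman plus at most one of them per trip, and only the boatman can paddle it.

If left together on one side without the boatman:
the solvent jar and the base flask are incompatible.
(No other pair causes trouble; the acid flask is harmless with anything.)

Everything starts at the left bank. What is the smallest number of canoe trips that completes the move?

5

Counting alone: the boatman can take at most 1 across per trip to the right bank, so moving all 3 needs at least 3 loaded trips out, with a return between consecutive ones — at least 5 crossings.
The plan below uses exactly 5 crossings, so it is optimal:
1. Boatman goes to the right bank with the base flask.  [the left bank: the acid flask, the solvent jar | the right bank: the base flask]
2. Boatman goes back to the left bank alone.  [the left bank: the acid flask, the solvent jar | the right bank: the base flask]
3. Boatman goes to the right bank with the acid flask.  [the left bank: the solvent jar | the right bank: the acid flask, the base flask]
4. Boatman goes back to the left bank alone.  [the left bank: the solvent jar | the right bank: the acid flask, the base flask]
5. Boatman goes to the right bank with the solvent jar.  [the left bank: — | the right bank: the acid flask, the base flask, the solvent jar]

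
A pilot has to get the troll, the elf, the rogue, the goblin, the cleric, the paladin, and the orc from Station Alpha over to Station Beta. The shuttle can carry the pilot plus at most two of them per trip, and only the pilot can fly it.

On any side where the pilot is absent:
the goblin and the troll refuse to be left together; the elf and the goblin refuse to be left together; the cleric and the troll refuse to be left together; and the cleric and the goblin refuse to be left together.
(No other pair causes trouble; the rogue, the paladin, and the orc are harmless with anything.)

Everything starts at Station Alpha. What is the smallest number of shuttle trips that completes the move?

Counting alone: the pilot can take at most 2 across per trip to Station Beta, so moving all 7 needs at least 4 loaded trips out, with a return between consecutive ones — at least 7 crossings.
The safety rule pushes this higher. Following every safe sequence of crossings, the most of the 7 that can be at Station Beta as the shuttle arrives there on crossings 7, 9 is 5, 6 respectively — never all 7.
So no plan with fewer than 11 crossings exists, and this one achieves 11:
1. Pilot goes to Station Beta with the goblin and the troll.  [Station Alpha: the cleric, the elf, the orc, the paladin, the rogue | Station Beta: the goblin, the troll]
2. Pilot goes back to Station Alpha with the troll.  [Station Alpha: the cleric, the elf, the orc, the paladin, the rogue, the troll | Station Beta: the goblin]
3. Pilot goes to Station Beta with the elf and the troll.  [Station Alpha: the cleric, the orc, the paladin, the rogue | Station Beta: the elf, the goblin, the troll]
4. Pilot goes back to Station Alpha with the goblin.  [Station Alpha: the cleric, the goblin, the orc, the paladin, the rogue | Station Beta: the elf, the troll]
5. Pilot goes to Station Beta with the goblin and the rogue.  [Station Alpha: the cleric, the orc, the paladin | Station Beta: the elf, the goblin, the rogue, the troll]
6. Pilot goes back to Station Alpha with the goblin.  [Station Alpha: the cleric, the goblin, the orc, the paladin | Station Beta: the elf, the rogue, the troll]
7. Pilot goes to Station Beta with the goblin and the paladin.  [Station Alpha: the cleric, the orc | Station Beta: the elf, the goblin, the paladin, the rogue, the troll]
8. Pilot goes back to Station Alpha with the goblin.  [Station Alpha: the cleric, the goblin, the orc | Station Beta: the elf, the paladin, the rogue, the troll]
9. Pilot goes to Station Beta with the goblin and the orc.  [Station Alpha: the cleric | Station Beta: the elf, the goblin, the orc, the paladin, the rogue, the troll]
10. Pilot goes back to Station Alpha with the goblin.  [Station Alpha: the cleric, the goblin | Station Beta: the elf, the orc, the paladin, the rogue, the troll]
11. Pilot goes to Station Beta with the cleric and the goblin.  [Station Alpha: — | Station Beta: the cleric, the elf, the goblin, the orc, the paladin, the rogue, the troll]

11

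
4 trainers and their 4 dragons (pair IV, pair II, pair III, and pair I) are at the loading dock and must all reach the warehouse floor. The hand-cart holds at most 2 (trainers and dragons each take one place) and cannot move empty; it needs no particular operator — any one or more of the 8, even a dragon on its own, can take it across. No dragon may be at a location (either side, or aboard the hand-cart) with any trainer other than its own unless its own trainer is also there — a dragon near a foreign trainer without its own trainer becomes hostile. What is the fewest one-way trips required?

Following every safe sequence of crossings from the start, the most of the 8 that can be at the warehouse floor as the hand-cart arrives there on crossings 1, 3, 5 is 2, 3, 4 respectively; the best ever achieved is 4 of 8.
From crossing 7 on, no configuration arises that was not already reachable earlier: only 44 distinct safe configurations (who is on which side, and where the hand-cart is) can ever be reached, none of them has everyone across, and every continuation just revisits them. So no valid plan exists.

impossible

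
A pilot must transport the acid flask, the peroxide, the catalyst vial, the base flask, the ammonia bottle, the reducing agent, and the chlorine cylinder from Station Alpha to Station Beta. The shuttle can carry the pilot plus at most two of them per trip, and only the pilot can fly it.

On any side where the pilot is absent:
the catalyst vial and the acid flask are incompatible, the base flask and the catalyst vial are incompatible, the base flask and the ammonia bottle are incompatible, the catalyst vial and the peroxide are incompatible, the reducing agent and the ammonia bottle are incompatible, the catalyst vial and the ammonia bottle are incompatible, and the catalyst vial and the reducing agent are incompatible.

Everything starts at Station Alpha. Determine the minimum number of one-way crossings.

11

Counting alone: the pilot can take at most 2 across per trip to Station Beta, so moving all 7 needs at least 4 loaded trips out, with a return between consecutive ones — at least 7 crossings.
The safety rule pushes this higher. Following every safe sequence of crossings, the most of the 7 that can be at Station Beta as the shuttle arrives there on crossings 7, 9 is 5, 6 respectively — never all 7.
So no plan with fewer than 11 crossings exists, and this one achieves 11:
1. Pilot goes to Station Beta with the ammonia bottle and the catalyst vial.
2. Pilot goes back to Station Alpha with the catalyst vial.
3. Pilot goes to Station Beta with the acid flask and the catalyst vial.
4. Pilot goes back to Station Alpha with the catalyst vial.
5. Pilot goes to Station Beta with the catalyst vial and the peroxide.
6. Pilot goes back to Station Alpha with the catalyst vial.
7. Pilot goes to Station Beta with the catalyst vial and the chlorine cylinder.
8. Pilot goes back to Station Alpha with the catalyst vial.
9. Pilot goes to Station Beta with the base flask and the reducing agent.
10. Pilot goes back to Station Alpha with the ammonia bottle.
11. Pilot goes to Station Beta with the ammonia bottle and the catalyst vial.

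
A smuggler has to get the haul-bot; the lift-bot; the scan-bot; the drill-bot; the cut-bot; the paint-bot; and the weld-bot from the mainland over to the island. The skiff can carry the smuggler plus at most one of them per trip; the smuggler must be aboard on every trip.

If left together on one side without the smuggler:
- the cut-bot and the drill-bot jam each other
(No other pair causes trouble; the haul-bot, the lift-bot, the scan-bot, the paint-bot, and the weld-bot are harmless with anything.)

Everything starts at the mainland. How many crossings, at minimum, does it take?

13

Counting alone: the smuggler can take at most 1 across per trip to the island, so moving all 7 needs at least 7 loaded trips out, with a return between consecutive ones — at least 13 crossings.
The plan below uses exactly 13 crossings, so it is optimal:
1. Smuggler goes to the island with the drill-bot.  [the mainland: the cut-bot, the haul-bot, the lift-bot, the paint-bot, the scan-bot, the weld-bot | the island: the drill-bot]
2. Smuggler goes back to the mainland alone.  [the mainland: the cut-bot, the haul-bot, the lift-bot, the paint-bot, the scan-bot, the weld-bot | the island: the drill-bot]
3. Smuggler goes to the island with the haul-bot.  [the mainland: the cut-bot, the lift-bot, the paint-bot, the scan-bot, the weld-bot | the island: the drill-bot, the haul-bot]
4. Smuggler goes back to the mainland alone.  [the mainland: the cut-bot, the lift-bot, the paint-bot, the scan-bot, the weld-bot | the island: the drill-bot, the haul-bot]
5. Smuggler goes to the island with the lift-bot.  [the mainland: the cut-bot, the paint-bot, the scan-bot, the weld-bot | the island: the drill-bot, the haul-bot, the lift-bot]
6. Smuggler goes back to the mainland alone.  [the mainland: the cut-bot, the paint-bot, the scan-bot, the weld-bot | the island: the drill-bot, the haul-bot, the lift-bot]
7. Smuggler goes to the island with the scan-bot.  [the mainland: the cut-bot, the paint-bot, the weld-bot | the island: the drill-bot, the haul-bot, the lift-bot, the scan-bot]
8. Smuggler goes back to the mainland alone.  [the mainland: the cut-bot, the paint-bot, the weld-bot | the island: the drill-bot, the haul-bot, the lift-bot, the scan-bot]
9. Smuggler goes to the island with the paint-bot.  [the mainland: the cut-bot, the weld-bot | the island: the drill-bot, the haul-bot, the lift-bot, the paint-bot, the scan-bot]
10. Smuggler goes back to the mainland alone.  [the mainland: the cut-bot, the weld-bot | the island: the drill-bot, the haul-bot, the lift-bot, the paint-bot, the scan-bot]
11. Smuggler goes to the island with the weld-bot.  [the mainland: the cut-bot | the island: the drill-bot, the haul-bot, the lift-bot, the paint-bot, the scan-bot, the weld-bot]
12. Smuggler goes back to the mainland alone.  [the mainland: the cut-bot | the island: the drill-bot, the haul-bot, the lift-bot, the paint-bot, the scan-bot, the weld-bot]
13. Smuggler goes to the island with the cut-bot.  [the mainland: — | the island: the cut-bot, the drill-bot, the haul-bot, the lift-bot, the paint-bot, the scan-bot, the weld-bot]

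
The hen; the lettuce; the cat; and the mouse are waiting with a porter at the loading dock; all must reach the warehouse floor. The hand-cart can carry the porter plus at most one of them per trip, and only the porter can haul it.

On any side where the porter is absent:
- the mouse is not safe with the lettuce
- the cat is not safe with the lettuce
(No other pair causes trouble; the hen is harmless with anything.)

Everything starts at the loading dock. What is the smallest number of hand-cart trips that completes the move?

Counting alone: the porter can take at most 1 across per trip to the warehouse floor, so moving all 4 needs at least 4 loaded trips out, with a return between consecutive ones — at least 7 crossings.
The safety rule pushes this higher. Following every safe sequence of crossings, the most of the 4 that can be at the warehouse floor as the hand-cart arrives there on crossing 7 is 3 — never all 4.
So no plan with fewer than 9 crossings exists, and this one achieves 9:
1. Porter goes to the warehouse floor with the lettuce.  [the loading dock: the cat, the hen, the mouse | the warehouse floor: the lettuce]
2. Porter goes back to the loading dock alone.  [the loading dock: the cat, the hen, the mouse | the warehouse floor: the lettuce]
3. Porter goes to the warehouse floor with the hen.  [the loading dock: the cat, the mouse | the warehouse floor: the hen, the lettuce]
4. Porter goes back to the loading dock alone.  [the loading dock: the cat, the mouse | the warehouse floor: the hen, the lettuce]
5. Porter goes to the warehouse floor with the cat.  [the loading dock: the mouse | the warehouse floor: the cat, the hen, the lettuce]
6. Porter goes back to the loading dock with the lettuce.  [the loading dock: the lettuce, the mouse | the warehouse floor: the cat, the hen]
7. Porter goes to the warehouse floor with the mouse.  [the loading dock: the lettuce | the warehouse floor: the cat, the hen, the mouse]
8. Porter goes back to the loading dock alone.  [the loading dock: the lettuce | the warehouse floor: the cat, the hen, the mouse]
9. Porter goes to the warehouse floor with the lettuce.  [the loading dock: — | the warehouse floor: the cat, the hen, the lettuce, the mouse]

9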